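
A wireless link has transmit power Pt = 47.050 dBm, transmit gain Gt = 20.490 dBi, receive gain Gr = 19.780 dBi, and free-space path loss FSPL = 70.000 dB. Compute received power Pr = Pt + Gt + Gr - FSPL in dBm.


Pr = 47.050 + 20.490 + 19.780 - 70.000 = 17.32 dBm

17.32 dBm


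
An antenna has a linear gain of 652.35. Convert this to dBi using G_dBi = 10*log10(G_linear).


G_dBi = 10 * log10(652.35) = 28.14 dBi

28.14 dBi


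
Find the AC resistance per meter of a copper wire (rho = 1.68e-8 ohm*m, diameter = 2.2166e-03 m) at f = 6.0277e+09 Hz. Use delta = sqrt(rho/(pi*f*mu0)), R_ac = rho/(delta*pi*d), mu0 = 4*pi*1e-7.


delta = sqrt(1.68e-8 / (pi * 6.0277e+09 * 4*pi*1e-7)) = 8.402315e-07 m
R_ac = 1.68e-8 / (8.402315e-07 * pi * 2.2166e-03) = 2.871 ohm/m

2.871 ohm/m


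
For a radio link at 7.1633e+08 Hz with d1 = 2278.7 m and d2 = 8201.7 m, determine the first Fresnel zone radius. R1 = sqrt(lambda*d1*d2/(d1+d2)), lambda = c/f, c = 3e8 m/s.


lambda = c / f = 3.0000e+08 / 7.1633e+08 = 0.4188014 m
R1 = sqrt(0.4188014 * 2278.7 * 8201.7 / (2278.7 + 8201.7)) = 27.33 m

27.33 m


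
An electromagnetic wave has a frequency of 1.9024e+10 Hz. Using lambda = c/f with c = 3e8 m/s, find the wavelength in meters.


lambda = c / f = 3.0000e+08 / 1.9024e+10 = 0.01577 m

0.01577 m


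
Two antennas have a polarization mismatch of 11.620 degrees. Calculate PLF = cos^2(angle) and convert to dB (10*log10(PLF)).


PLF_linear = cos^2(11.620 deg) = 0.9594300
PLF_dB = 10 * log10(0.9594300) = -0.1799 dB

-0.1799 dB


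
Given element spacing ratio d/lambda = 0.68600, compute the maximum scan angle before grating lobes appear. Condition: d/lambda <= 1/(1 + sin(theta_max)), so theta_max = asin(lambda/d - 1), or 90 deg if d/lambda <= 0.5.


lambda/d - 1 = 1/0.68600 - 1 = 0.4577259
theta_max = asin(0.4577259) = 27.24 deg

27.24 deg


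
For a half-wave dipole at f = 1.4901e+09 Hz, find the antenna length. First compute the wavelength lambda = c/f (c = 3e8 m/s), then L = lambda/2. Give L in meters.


lambda = c / f = 3.0000e+08 / 1.4901e+09 = 0.2013288 m
L = lambda / 2 = 0.2013288 / 2 = 0.1007 m

0.1007 m


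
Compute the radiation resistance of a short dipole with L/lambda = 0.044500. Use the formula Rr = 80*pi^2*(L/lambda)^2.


Rr = 80 * pi^2 * (0.044500)^2 = 80 * 9.869604 * 1.980250e-03 = 1.564 ohm

1.564 ohm


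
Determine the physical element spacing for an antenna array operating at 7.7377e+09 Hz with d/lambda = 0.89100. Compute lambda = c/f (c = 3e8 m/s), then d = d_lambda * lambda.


lambda = c / f = 3.0000e+08 / 7.7377e+09 = 0.03877121 m
d = 0.89100 * 0.03877121 = 0.03455 m

0.03455 m


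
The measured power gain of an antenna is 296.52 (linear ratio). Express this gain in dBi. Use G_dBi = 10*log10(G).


G_dBi = 10 * log10(296.52) = 24.72 dBi

24.72 dBi


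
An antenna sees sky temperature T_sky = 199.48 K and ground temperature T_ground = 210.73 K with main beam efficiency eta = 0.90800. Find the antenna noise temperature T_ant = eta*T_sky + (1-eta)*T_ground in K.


T_ant = 0.90800 * 199.48 + (1 - 0.90800) * 210.73 = 200.5 K

200.5 K


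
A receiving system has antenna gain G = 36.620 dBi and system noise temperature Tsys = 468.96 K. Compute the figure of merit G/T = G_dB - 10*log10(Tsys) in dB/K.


G/T = 36.620 - 10*log10(468.96) = 36.620 - 26.71136 = 9.909 dB/K

9.909 dB/K


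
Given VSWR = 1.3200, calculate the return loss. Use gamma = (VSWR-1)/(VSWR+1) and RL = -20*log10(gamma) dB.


gamma = (1.3200 - 1) / (1.3200 + 1) = 0.1379310
RL = -20 * log10(0.1379310) = 17.21 dB

17.21 dB


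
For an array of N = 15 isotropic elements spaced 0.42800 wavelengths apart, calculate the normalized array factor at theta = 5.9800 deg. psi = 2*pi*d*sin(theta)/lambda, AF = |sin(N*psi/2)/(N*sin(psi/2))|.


psi = 2*pi*0.42800*sin(5.9800 deg) = 0.2801647 rad
AF = |sin(15*0.2801647/2) / (15*sin(0.2801647/2))| = 0.4119

0.4119


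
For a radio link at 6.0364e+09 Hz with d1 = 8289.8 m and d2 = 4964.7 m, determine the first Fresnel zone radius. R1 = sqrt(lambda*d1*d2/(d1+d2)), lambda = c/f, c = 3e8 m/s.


lambda = c / f = 3.0000e+08 / 6.0364e+09 = 0.04969850 m
R1 = sqrt(0.04969850 * 8289.8 * 4964.7 / (8289.8 + 4964.7)) = 12.42 m

12.42 m


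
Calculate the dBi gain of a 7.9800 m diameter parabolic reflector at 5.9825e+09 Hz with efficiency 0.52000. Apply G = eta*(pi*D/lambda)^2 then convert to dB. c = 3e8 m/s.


lambda = c / f = 3.0000e+08 / 5.9825e+09 = 0.05014626 m
G_linear = 0.52000 * (pi * 7.9800 / 0.05014626)^2 = 129966.6
G_dBi = 10 * log10(129966.6) = 51.14 dBi

51.14 dBi


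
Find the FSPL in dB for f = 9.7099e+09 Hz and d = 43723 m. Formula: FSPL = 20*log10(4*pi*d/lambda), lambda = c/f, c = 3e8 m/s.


lambda = c / f = 3.0000e+08 / 9.7099e+09 = 0.03089630 m
FSPL = 20 * log10(4*pi*43723/0.03089630) = 145.0 dB

145.0 dB


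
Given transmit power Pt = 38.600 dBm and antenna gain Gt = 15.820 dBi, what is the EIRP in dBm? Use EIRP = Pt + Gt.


EIRP = Pt + Gt = 38.600 + 15.820 = 54.42 dBm

54.42 dBm


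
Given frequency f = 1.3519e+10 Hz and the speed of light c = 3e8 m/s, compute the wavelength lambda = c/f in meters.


lambda = c / f = 3.0000e+08 / 1.3519e+10 = 0.02219 m

0.02219 m


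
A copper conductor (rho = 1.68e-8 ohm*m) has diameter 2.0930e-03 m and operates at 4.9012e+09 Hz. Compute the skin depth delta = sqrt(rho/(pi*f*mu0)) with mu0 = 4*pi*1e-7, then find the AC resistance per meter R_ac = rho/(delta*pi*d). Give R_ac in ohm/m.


delta = sqrt(1.68e-8 / (pi * 4.9012e+09 * 4*pi*1e-7)) = 9.318018e-07 m
R_ac = 1.68e-8 / (9.318018e-07 * pi * 2.0930e-03) = 2.742 ohm/m

2.742 ohm/m


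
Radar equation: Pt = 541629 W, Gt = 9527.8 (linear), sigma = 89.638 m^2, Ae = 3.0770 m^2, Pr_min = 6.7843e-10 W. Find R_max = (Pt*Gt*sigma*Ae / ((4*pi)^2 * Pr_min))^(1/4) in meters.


R^4 = 541629*9527.8*89.638*3.0770 / ((4*pi)^2 * 6.7843e-10) = 1.328585e+19
R_max = 1.328585e+19^0.25 = 60374 m

60374 m


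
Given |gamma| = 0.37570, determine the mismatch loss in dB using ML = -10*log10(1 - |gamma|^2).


ML = -10 * log10(1 - 0.37570^2) = -10 * log10(0.85884951) = 0.6608 dB

0.6608 dB


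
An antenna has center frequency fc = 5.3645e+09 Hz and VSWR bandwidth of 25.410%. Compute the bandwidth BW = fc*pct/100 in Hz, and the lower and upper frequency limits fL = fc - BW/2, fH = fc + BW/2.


BW = 5.3645e+09 * 25.410/100 = 1.363119e+09 Hz
fL = 5.3645e+09 - 1.363119e+09/2 = 4.683e+09 Hz
fH = 5.3645e+09 + 1.363119e+09/2 = 6.046e+09 Hz

BW=1.363e+09 Hz, fL=4.683e+09 Hz, fH=6.046e+09 Hz


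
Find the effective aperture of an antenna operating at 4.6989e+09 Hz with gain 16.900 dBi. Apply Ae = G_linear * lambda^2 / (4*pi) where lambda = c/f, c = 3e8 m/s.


lambda = c / f = 3.0000e+08 / 4.6989e+09 = 0.06384473 m
G_linear = 10^(16.900/10) = 48.97788
Ae = G_linear * lambda^2 / (4*pi) = 48.97788 * 0.06384473^2 / (4*pi) = 0.01589 m^2

0.01589 m^2


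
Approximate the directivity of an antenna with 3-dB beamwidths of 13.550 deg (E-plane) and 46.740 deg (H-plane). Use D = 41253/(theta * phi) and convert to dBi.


D_linear = 41253 / (13.550 * 46.740) = 65.13697
D_dBi = 10 * log10(65.13697) = 18.14 dBi

18.14 dBi


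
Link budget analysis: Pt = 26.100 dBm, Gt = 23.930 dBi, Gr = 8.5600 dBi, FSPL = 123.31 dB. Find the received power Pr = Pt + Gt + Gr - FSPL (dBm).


Pr = 26.100 + 23.930 + 8.5600 - 123.31 = -64.72 dBm

-64.72 dBm


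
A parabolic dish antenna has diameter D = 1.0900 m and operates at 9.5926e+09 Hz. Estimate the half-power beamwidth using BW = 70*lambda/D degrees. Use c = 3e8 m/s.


lambda = c / f = 3.0000e+08 / 9.5926e+09 = 0.03127411 m
BW = 70 * 0.03127411 / 1.0900 = 2.008 deg

2.008 deg


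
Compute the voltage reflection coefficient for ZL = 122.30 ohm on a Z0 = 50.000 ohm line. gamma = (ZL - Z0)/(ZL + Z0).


gamma = (122.30 - 50.000) / (122.30 + 50.000) = 0.4196

0.4196


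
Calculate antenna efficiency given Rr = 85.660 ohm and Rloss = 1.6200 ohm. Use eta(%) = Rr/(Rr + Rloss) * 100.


eta = 85.660 / (85.660 + 1.6200) * 100 = 98.14%

98.14%


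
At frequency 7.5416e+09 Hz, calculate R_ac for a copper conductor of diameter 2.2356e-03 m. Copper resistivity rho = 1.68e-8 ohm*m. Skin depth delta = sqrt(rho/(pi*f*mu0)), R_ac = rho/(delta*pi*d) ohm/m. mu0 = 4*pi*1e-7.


delta = sqrt(1.68e-8 / (pi * 7.5416e+09 * 4*pi*1e-7)) = 7.511783e-07 m
R_ac = 1.68e-8 / (7.511783e-07 * pi * 2.2356e-03) = 3.184 ohm/m

3.184 ohm/m


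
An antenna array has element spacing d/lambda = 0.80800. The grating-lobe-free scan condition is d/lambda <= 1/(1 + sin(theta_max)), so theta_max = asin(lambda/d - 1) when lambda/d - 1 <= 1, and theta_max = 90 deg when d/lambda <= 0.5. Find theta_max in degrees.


lambda/d - 1 = 1/0.80800 - 1 = 0.2376238
theta_max = asin(0.2376238) = 13.75 deg

13.75 deg


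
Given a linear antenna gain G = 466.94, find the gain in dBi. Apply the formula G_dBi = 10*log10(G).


G_dBi = 10 * log10(466.94) = 26.69 dBi

26.69 dBi


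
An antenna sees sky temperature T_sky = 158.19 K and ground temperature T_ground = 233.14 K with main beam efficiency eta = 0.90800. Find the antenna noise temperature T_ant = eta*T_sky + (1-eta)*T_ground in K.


T_ant = 0.90800 * 158.19 + (1 - 0.90800) * 233.14 = 165.1 K

165.1 K


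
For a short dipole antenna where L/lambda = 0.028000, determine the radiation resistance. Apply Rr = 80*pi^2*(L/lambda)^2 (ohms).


Rr = 80 * pi^2 * (0.028000)^2 = 80 * 9.869604 * 7.840000e-04 = 0.6190 ohm

0.6190 ohm


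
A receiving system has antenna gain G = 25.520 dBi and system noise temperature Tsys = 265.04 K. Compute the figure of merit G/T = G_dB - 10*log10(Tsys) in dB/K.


G/T = 25.520 - 10*log10(265.04) = 25.520 - 24.23311 = 1.287 dB/K

1.287 dB/K


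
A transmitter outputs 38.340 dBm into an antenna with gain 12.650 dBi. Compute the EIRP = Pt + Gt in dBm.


EIRP = Pt + Gt = 38.340 + 12.650 = 50.99 dBm

50.99 dBm


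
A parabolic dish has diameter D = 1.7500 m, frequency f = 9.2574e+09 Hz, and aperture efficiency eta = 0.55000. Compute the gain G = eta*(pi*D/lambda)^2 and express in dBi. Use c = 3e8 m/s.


lambda = c / f = 3.0000e+08 / 9.2574e+09 = 0.03240651 m
G_linear = 0.55000 * (pi * 1.7500 / 0.03240651)^2 = 15829.75
G_dBi = 10 * log10(15829.75) = 41.99 dBi

41.99 dBi


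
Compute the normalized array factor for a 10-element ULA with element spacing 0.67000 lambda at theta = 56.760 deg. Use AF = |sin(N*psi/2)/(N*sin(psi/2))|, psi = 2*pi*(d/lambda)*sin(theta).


psi = 2*pi*0.67000*sin(56.760 deg) = 3.520945 rad
AF = |sin(10*3.520945/2) / (10*sin(3.520945/2))| = 0.09646

0.09646


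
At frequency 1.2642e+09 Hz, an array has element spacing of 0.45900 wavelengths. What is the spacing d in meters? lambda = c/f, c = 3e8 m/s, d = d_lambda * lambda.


lambda = c / f = 3.0000e+08 / 1.2642e+09 = 0.2373042 m
d = 0.45900 * 0.2373042 = 0.1089 m

0.1089 m


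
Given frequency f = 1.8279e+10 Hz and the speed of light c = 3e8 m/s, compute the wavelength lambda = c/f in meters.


lambda = c / f = 3.0000e+08 / 1.8279e+10 = 0.01641 m

0.01641 m


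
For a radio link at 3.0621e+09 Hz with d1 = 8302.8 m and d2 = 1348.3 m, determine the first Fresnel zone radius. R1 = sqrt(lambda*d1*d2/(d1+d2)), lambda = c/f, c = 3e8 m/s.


lambda = c / f = 3.0000e+08 / 3.0621e+09 = 0.09797198 m
R1 = sqrt(0.09797198 * 8302.8 * 1348.3 / (8302.8 + 1348.3)) = 10.66 m

10.66 m


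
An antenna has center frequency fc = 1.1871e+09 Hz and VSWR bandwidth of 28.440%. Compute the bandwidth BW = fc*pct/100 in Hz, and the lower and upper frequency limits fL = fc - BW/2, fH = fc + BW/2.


BW = 1.1871e+09 * 28.440/100 = 3.376112e+08 Hz
fL = 1.1871e+09 - 3.376112e+08/2 = 1.018e+09 Hz
fH = 1.1871e+09 + 3.376112e+08/2 = 1.356e+09 Hz

BW=3.376e+08 Hz, fL=1.018e+09 Hz, fH=1.356e+09 Hz


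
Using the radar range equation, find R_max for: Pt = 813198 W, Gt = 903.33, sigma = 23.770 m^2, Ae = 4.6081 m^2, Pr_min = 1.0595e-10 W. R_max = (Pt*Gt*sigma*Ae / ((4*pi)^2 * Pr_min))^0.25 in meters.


R^4 = 813198*903.33*23.770*4.6081 / ((4*pi)^2 * 1.0595e-10) = 4.809203e+18
R_max = 4.809203e+18^0.25 = 46829 m

46829 m


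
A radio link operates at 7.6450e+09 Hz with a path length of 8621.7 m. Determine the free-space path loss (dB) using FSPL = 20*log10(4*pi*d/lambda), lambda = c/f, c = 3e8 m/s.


lambda = c / f = 3.0000e+08 / 7.6450e+09 = 0.03924133 m
FSPL = 20 * log10(4*pi*8621.7/0.03924133) = 128.8 dB

128.8 dB


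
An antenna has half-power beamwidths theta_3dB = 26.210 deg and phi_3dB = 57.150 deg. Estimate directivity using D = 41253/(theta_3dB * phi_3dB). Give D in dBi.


D_linear = 41253 / (26.210 * 57.150) = 27.54053
D_dBi = 10 * log10(27.54053) = 14.40 dBi

14.40 dBi


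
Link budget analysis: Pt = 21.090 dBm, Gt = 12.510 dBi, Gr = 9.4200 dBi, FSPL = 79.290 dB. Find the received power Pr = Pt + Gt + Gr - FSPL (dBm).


Pr = 21.090 + 12.510 + 9.4200 - 79.290 = -36.27 dBm

-36.27 dBm


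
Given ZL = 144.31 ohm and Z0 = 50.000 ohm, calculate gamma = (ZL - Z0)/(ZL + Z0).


gamma = (144.31 - 50.000) / (144.31 + 50.000) = 0.4854

0.4854


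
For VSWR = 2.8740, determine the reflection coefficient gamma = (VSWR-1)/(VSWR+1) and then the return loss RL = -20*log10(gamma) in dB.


gamma = (2.8740 - 1) / (2.8740 + 1) = 0.4837377
RL = -20 * log10(0.4837377) = 6.308 dB

6.308 dB


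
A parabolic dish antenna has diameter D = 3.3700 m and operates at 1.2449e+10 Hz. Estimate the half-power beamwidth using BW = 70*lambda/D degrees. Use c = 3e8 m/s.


lambda = c / f = 3.0000e+08 / 1.2449e+10 = 0.02409832 m
BW = 70 * 0.02409832 / 3.3700 = 0.5006 deg

0.5006 deg


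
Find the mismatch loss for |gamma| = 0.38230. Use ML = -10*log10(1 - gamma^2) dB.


ML = -10 * log10(1 - 0.38230^2) = -10 * log10(0.85384671) = 0.6862 dB

0.6862 dB


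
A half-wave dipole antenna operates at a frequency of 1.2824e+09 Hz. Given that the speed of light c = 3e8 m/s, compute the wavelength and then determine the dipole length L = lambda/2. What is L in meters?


lambda = c / f = 3.0000e+08 / 1.2824e+09 = 0.2339364 m
L = lambda / 2 = 0.2339364 / 2 = 0.1170 m

0.1170 m


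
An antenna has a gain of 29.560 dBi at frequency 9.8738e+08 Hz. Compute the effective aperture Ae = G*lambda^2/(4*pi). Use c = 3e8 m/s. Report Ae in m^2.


lambda = c / f = 3.0000e+08 / 9.8738e+08 = 0.3038344 m
G_linear = 10^(29.560/10) = 903.6495
Ae = G_linear * lambda^2 / (4*pi) = 903.6495 * 0.3038344^2 / (4*pi) = 6.638 m^2

6.638 m^2


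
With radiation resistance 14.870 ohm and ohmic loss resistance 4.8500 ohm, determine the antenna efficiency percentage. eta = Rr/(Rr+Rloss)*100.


eta = 14.870 / (14.870 + 4.8500) * 100 = 75.41%

75.41%


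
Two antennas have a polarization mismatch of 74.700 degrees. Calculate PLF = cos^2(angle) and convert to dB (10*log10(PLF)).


PLF_linear = cos^2(74.700 deg) = 0.06962899
PLF_dB = 10 * log10(0.06962899) = -11.57 dB

-11.57 dB


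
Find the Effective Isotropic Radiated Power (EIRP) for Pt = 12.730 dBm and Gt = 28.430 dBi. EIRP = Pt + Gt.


EIRP = Pt + Gt = 12.730 + 28.430 = 41.16 dBm

41.16 dBm


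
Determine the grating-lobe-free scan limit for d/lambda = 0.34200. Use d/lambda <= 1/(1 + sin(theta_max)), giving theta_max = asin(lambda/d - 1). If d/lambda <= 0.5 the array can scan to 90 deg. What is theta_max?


lambda/d - 1 = 1/0.34200 - 1 = 1.923977 >= 1
d/lambda <= 0.5, so the array can scan to endfire without grating lobes: theta_max = 90 deg

90 deg


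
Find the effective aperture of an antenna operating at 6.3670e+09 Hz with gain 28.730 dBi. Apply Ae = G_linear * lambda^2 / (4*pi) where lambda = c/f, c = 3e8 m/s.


lambda = c / f = 3.0000e+08 / 6.3670e+09 = 0.04711795 m
G_linear = 10^(28.730/10) = 746.4488
Ae = G_linear * lambda^2 / (4*pi) = 746.4488 * 0.04711795^2 / (4*pi) = 0.1319 m^2

0.1319 m^2


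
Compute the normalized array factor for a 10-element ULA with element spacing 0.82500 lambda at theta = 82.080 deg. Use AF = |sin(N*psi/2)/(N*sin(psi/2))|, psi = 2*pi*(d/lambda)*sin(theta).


psi = 2*pi*0.82500*sin(82.080 deg) = 5.134183 rad
AF = |sin(10*5.134183/2) / (10*sin(5.134183/2))| = 0.09432

0.09432


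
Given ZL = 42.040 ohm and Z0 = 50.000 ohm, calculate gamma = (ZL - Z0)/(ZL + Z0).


gamma = (42.040 - 50.000) / (42.040 + 50.000) = -0.08648

-0.08648


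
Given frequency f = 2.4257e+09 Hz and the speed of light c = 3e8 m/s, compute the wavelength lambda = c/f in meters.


lambda = c / f = 3.0000e+08 / 2.4257e+09 = 0.1237 m

0.1237 m


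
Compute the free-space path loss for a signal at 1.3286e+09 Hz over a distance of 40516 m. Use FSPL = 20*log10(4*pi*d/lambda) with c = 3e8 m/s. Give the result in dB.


lambda = c / f = 3.0000e+08 / 1.3286e+09 = 0.2258016 m
FSPL = 20 * log10(4*pi*40516/0.2258016) = 127.1 dB

127.1 dB


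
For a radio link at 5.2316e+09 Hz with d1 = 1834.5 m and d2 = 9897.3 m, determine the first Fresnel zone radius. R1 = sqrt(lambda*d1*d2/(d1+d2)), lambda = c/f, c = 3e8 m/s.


lambda = c / f = 3.0000e+08 / 5.2316e+09 = 0.05734383 m
R1 = sqrt(0.05734383 * 1834.5 * 9897.3 / (1834.5 + 9897.3)) = 9.421 m

9.421 m


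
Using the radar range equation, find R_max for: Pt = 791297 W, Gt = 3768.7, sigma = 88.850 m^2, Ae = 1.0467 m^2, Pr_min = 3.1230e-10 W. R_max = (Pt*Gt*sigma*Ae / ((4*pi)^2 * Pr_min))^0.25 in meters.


R^4 = 791297*3768.7*88.850*1.0467 / ((4*pi)^2 * 3.1230e-10) = 5.623660e+18
R_max = 5.623660e+18^0.25 = 48697 m

48697 m


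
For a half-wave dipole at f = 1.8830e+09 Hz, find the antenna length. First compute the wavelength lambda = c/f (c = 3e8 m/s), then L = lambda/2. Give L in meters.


lambda = c / f = 3.0000e+08 / 1.8830e+09 = 0.1593202 m
L = lambda / 2 = 0.1593202 / 2 = 0.07966 m

0.07966 m


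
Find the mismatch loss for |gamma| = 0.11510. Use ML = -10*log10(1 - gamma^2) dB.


ML = -10 * log10(1 - 0.11510^2) = -10 * log10(0.98675199) = 0.05792 dB

0.05792 dB


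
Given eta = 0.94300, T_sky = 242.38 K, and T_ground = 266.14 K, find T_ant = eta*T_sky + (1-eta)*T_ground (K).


T_ant = 0.94300 * 242.38 + (1 - 0.94300) * 266.14 = 243.7 K

243.7 K


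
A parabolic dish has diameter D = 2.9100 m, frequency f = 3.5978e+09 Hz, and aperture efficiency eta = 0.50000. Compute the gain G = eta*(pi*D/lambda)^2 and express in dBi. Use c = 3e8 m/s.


lambda = c / f = 3.0000e+08 / 3.5978e+09 = 0.08338429 m
G_linear = 0.50000 * (pi * 2.9100 / 0.08338429)^2 = 6010.177
G_dBi = 10 * log10(6010.177) = 37.79 dBi

37.79 dBi


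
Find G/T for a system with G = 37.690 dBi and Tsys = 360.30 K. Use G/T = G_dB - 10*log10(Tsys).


G/T = 37.690 - 10*log10(360.30) = 37.690 - 25.56664 = 12.12 dB/K

12.12 dB/K


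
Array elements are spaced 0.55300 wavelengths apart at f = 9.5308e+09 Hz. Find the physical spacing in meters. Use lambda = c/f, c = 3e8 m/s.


lambda = c / f = 3.0000e+08 / 9.5308e+09 = 0.03147690 m
d = 0.55300 * 0.03147690 = 0.01741 m

0.01741 m


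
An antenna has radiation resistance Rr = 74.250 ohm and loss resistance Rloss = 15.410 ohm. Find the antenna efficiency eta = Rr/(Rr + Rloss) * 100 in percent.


eta = 74.250 / (74.250 + 15.410) * 100 = 82.81%

82.81%


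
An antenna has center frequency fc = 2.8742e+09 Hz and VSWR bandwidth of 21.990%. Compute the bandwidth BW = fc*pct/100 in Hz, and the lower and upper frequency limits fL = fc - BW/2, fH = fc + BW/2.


BW = 2.8742e+09 * 21.990/100 = 6.320366e+08 Hz
fL = 2.8742e+09 - 6.320366e+08/2 = 2.558e+09 Hz
fH = 2.8742e+09 + 6.320366e+08/2 = 3.190e+09 Hz

BW=6.320e+08 Hz, fL=2.558e+09 Hz, fH=3.190e+09 Hz


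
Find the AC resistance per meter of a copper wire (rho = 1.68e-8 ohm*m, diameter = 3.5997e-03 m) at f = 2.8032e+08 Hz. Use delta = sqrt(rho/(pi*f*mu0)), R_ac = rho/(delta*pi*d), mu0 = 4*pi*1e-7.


delta = sqrt(1.68e-8 / (pi * 2.8032e+08 * 4*pi*1e-7)) = 3.896258e-06 m
R_ac = 1.68e-8 / (3.896258e-06 * pi * 3.5997e-03) = 0.3813 ohm/m

0.3813 ohm/m


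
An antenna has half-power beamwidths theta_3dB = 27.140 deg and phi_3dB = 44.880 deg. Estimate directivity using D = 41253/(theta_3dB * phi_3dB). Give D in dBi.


D_linear = 41253 / (27.140 * 44.880) = 33.86826
D_dBi = 10 * log10(33.86826) = 15.30 dBi

15.30 dBi


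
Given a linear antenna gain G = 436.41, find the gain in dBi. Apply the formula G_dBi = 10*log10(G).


G_dBi = 10 * log10(436.41) = 26.40 dBi

26.40 dBi


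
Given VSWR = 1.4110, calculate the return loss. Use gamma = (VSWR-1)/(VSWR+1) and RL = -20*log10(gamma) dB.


gamma = (1.4110 - 1) / (1.4110 + 1) = 0.1704687
RL = -20 * log10(0.1704687) = 15.37 dB

15.37 dB


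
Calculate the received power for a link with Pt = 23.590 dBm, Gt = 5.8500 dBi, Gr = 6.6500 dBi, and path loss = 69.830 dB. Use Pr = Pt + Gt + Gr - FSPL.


Pr = 23.590 + 5.8500 + 6.6500 - 69.830 = -33.74 dBm

-33.74 dBm


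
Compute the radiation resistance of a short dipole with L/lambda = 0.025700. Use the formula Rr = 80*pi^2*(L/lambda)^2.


Rr = 80 * pi^2 * (0.025700)^2 = 80 * 9.869604 * 6.604900e-04 = 0.5215 ohm

0.5215 ohm


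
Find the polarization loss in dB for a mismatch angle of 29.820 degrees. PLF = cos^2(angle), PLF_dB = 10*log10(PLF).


PLF_linear = cos^2(29.820 deg) = 0.7527157
PLF_dB = 10 * log10(0.7527157) = -1.234 dB

-1.234 dB


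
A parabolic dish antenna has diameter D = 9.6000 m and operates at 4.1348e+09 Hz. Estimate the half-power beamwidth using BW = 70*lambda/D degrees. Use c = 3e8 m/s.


lambda = c / f = 3.0000e+08 / 4.1348e+09 = 0.07255490 m
BW = 70 * 0.07255490 / 9.6000 = 0.5290 deg

0.5290 deg


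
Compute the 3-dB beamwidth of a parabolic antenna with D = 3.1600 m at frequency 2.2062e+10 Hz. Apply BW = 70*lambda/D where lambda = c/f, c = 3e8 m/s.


lambda = c / f = 3.0000e+08 / 2.2062e+10 = 0.01359804 m
BW = 70 * 0.01359804 / 3.1600 = 0.3012 deg

0.3012 deg


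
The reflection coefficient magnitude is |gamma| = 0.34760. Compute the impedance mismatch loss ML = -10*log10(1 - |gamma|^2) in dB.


ML = -10 * log10(1 - 0.34760^2) = -10 * log10(0.87917424) = 0.5593 dB

0.5593 dB


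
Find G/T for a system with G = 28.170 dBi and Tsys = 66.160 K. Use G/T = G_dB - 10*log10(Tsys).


G/T = 28.170 - 10*log10(66.160) = 28.170 - 18.20595 = 9.964 dB/K

9.964 dB/K


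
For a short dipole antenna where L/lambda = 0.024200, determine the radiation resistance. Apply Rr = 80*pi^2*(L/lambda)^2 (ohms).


Rr = 80 * pi^2 * (0.024200)^2 = 80 * 9.869604 * 5.856400e-04 = 0.4624 ohm

0.4624 ohm


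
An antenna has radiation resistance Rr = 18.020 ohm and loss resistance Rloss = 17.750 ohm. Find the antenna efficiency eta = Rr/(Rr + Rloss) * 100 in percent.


eta = 18.020 / (18.020 + 17.750) * 100 = 50.38%

50.38%


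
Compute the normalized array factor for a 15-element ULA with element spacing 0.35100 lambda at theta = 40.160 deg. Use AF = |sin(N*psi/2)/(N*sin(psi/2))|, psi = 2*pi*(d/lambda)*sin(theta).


psi = 2*pi*0.35100*sin(40.160 deg) = 1.422315 rad
AF = |sin(15*1.422315/2) / (15*sin(1.422315/2))| = 0.09669

0.09669


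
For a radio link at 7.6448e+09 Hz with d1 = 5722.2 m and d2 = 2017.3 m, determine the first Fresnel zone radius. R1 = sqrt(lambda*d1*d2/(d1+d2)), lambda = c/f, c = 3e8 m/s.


lambda = c / f = 3.0000e+08 / 7.6448e+09 = 0.03924236 m
R1 = sqrt(0.03924236 * 5722.2 * 2017.3 / (5722.2 + 2017.3)) = 7.650 m

7.650 m


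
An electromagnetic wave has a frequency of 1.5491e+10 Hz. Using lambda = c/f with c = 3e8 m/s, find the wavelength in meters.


lambda = c / f = 3.0000e+08 / 1.5491e+10 = 0.01937 m

0.01937 m


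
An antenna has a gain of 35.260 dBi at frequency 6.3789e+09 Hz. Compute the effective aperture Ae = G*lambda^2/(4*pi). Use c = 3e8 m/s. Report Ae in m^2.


lambda = c / f = 3.0000e+08 / 6.3789e+09 = 0.04703005 m
G_linear = 10^(35.260/10) = 3357.376
Ae = G_linear * lambda^2 / (4*pi) = 3357.376 * 0.04703005^2 / (4*pi) = 0.5909 m^2

0.5909 m^2


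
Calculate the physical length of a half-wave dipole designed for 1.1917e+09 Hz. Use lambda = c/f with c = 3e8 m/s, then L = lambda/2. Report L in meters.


lambda = c / f = 3.0000e+08 / 1.1917e+09 = 0.2517412 m
L = lambda / 2 = 0.2517412 / 2 = 0.1259 m

0.1259 m


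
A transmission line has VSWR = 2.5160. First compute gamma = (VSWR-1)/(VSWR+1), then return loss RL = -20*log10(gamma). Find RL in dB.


gamma = (2.5160 - 1) / (2.5160 + 1) = 0.4311718
RL = -20 * log10(0.4311718) = 7.307 dB

7.307 dB


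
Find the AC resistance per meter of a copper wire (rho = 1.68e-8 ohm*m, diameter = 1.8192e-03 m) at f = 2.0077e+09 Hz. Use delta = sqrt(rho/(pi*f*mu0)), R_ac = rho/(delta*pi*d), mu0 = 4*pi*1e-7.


delta = sqrt(1.68e-8 / (pi * 2.0077e+09 * 4*pi*1e-7)) = 1.455879e-06 m
R_ac = 1.68e-8 / (1.455879e-06 * pi * 1.8192e-03) = 2.019 ohm/m

2.019 ohm/m


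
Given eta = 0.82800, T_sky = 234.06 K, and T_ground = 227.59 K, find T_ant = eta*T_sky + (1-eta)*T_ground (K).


T_ant = 0.82800 * 234.06 + (1 - 0.82800) * 227.59 = 232.9 K

232.9 K


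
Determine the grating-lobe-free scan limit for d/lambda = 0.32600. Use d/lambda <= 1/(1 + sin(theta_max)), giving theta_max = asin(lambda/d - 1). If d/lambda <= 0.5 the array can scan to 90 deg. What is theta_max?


lambda/d - 1 = 1/0.32600 - 1 = 2.067485 >= 1
d/lambda <= 0.5, so the array can scan to endfire without grating lobes: theta_max = 90 deg

90 deg


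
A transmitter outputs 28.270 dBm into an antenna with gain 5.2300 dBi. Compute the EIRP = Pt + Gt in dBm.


EIRP = Pt + Gt = 28.270 + 5.2300 = 33.50 dBm

33.50 dBm


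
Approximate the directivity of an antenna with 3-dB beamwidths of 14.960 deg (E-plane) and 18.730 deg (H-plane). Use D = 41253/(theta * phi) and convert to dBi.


D_linear = 41253 / (14.960 * 18.730) = 147.2266
D_dBi = 10 * log10(147.2266) = 21.68 dBi

21.68 dBi


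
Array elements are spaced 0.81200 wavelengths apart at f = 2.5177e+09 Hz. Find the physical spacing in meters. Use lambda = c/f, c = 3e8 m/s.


lambda = c / f = 3.0000e+08 / 2.5177e+09 = 0.1191564 m
d = 0.81200 * 0.1191564 = 0.09675 m

0.09675 m


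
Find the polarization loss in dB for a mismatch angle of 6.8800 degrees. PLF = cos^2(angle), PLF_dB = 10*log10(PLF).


PLF_linear = cos^2(6.8800 deg) = 0.9856503
PLF_dB = 10 * log10(0.9856503) = -0.06277 dB

-0.06277 dB


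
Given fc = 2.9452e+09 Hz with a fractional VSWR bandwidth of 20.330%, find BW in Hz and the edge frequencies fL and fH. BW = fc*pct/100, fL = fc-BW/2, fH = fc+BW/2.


BW = 2.9452e+09 * 20.330/100 = 5.987592e+08 Hz
fL = 2.9452e+09 - 5.987592e+08/2 = 2.646e+09 Hz
fH = 2.9452e+09 + 5.987592e+08/2 = 3.245e+09 Hz

BW=5.988e+08 Hz, fL=2.646e+09 Hz, fH=3.245e+09 Hz


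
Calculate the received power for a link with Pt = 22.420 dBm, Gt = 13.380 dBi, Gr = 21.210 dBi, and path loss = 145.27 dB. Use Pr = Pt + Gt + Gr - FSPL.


Pr = 22.420 + 13.380 + 21.210 - 145.27 = -88.26 dBm

-88.26 dBm


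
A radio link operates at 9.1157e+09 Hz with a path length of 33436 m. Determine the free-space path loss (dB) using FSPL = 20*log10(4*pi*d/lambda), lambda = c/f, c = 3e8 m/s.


lambda = c / f = 3.0000e+08 / 9.1157e+09 = 0.03291025 m
FSPL = 20 * log10(4*pi*33436/0.03291025) = 142.1 dB

142.1 dB


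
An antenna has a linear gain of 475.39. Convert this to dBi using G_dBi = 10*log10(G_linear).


G_dBi = 10 * log10(475.39) = 26.77 dBi

26.77 dBi


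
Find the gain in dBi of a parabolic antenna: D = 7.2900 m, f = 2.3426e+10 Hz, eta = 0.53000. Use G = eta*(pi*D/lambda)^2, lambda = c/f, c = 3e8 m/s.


lambda = c / f = 3.0000e+08 / 2.3426e+10 = 0.01280628 m
G_linear = 0.53000 * (pi * 7.2900 / 0.01280628)^2 = 1.695058e+06
G_dBi = 10 * log10(1.695058e+06) = 62.29 dBi

62.29 dBi


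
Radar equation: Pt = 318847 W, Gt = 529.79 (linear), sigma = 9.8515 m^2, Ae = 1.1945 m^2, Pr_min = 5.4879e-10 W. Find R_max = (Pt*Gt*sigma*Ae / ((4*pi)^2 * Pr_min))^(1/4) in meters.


R^4 = 318847*529.79*9.8515*1.1945 / ((4*pi)^2 * 5.4879e-10) = 2.293764e+16
R_max = 2.293764e+16^0.25 = 12307 m

12307 m


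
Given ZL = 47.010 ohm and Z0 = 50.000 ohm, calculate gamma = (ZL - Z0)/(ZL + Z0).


gamma = (47.010 - 50.000) / (47.010 + 50.000) = -0.03082

-0.03082


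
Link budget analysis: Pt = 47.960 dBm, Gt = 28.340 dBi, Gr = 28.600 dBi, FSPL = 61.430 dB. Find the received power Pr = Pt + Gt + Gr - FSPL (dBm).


Pr = 47.960 + 28.340 + 28.600 - 61.430 = 43.47 dBm

43.47 dBm


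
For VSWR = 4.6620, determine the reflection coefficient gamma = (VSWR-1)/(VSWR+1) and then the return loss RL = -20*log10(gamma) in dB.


gamma = (4.6620 - 1) / (4.6620 + 1) = 0.6467679
RL = -20 * log10(0.6467679) = 3.785 dB

3.785 dB


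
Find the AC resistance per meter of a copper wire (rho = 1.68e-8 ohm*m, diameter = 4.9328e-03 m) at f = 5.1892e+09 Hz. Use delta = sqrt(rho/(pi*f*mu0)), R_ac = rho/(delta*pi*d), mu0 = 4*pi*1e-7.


delta = sqrt(1.68e-8 / (pi * 5.1892e+09 * 4*pi*1e-7)) = 9.055753e-07 m
R_ac = 1.68e-8 / (9.055753e-07 * pi * 4.9328e-03) = 1.197 ohm/m

1.197 ohm/m


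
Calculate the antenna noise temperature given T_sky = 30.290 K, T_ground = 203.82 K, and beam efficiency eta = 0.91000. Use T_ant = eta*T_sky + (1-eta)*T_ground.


T_ant = 0.91000 * 30.290 + (1 - 0.91000) * 203.82 = 45.91 K

45.91 K


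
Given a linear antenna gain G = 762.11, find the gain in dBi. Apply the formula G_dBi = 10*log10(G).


G_dBi = 10 * log10(762.11) = 28.82 dBi

28.82 dBi


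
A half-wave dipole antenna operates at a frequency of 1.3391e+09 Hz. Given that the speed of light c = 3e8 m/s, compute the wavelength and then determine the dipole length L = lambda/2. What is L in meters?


lambda = c / f = 3.0000e+08 / 1.3391e+09 = 0.2240311 m
L = lambda / 2 = 0.2240311 / 2 = 0.1120 m

0.1120 m


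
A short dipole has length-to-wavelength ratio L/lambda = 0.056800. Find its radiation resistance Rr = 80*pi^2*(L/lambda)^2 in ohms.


Rr = 80 * pi^2 * (0.056800)^2 = 80 * 9.869604 * 3.226240e-03 = 2.547 ohm

2.547 ohm


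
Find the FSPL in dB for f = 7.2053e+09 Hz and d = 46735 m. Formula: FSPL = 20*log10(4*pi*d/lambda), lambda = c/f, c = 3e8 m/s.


lambda = c / f = 3.0000e+08 / 7.2053e+09 = 0.04163602 m
FSPL = 20 * log10(4*pi*46735/0.04163602) = 143.0 dB

143.0 dB


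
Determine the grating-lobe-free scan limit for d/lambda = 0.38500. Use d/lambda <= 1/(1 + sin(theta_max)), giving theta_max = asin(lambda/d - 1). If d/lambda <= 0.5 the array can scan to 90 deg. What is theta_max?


lambda/d - 1 = 1/0.38500 - 1 = 1.597403 >= 1
d/lambda <= 0.5, so the array can scan to endfire without grating lobes: theta_max = 90 deg

90 deg


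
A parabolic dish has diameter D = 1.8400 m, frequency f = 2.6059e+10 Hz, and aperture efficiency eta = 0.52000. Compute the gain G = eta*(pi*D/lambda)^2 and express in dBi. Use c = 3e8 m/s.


lambda = c / f = 3.0000e+08 / 2.6059e+10 = 0.01151234 m
G_linear = 0.52000 * (pi * 1.8400 / 0.01151234)^2 = 131102.7
G_dBi = 10 * log10(131102.7) = 51.18 dBi

51.18 dBi


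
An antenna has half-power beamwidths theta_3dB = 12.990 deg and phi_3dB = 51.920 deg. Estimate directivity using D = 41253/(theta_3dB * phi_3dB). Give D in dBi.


D_linear = 41253 / (12.990 * 51.920) = 61.16623
D_dBi = 10 * log10(61.16623) = 17.87 dBi

17.87 dBi


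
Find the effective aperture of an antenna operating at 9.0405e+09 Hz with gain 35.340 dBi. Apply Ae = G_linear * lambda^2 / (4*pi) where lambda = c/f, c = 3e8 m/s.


lambda = c / f = 3.0000e+08 / 9.0405e+09 = 0.03318401 m
G_linear = 10^(35.340/10) = 3419.794
Ae = G_linear * lambda^2 / (4*pi) = 3419.794 * 0.03318401^2 / (4*pi) = 0.2997 m^2

0.2997 m^2


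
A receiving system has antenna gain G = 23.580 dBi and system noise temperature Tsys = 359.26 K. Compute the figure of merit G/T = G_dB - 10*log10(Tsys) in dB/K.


G/T = 23.580 - 10*log10(359.26) = 23.580 - 25.55409 = -1.974 dB/K

-1.974 dB/K


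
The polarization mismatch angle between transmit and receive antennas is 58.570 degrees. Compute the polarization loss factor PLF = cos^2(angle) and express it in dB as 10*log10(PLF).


PLF_linear = cos^2(58.570 deg) = 0.2719169
PLF_dB = 10 * log10(0.2719169) = -5.656 dB

-5.656 dB


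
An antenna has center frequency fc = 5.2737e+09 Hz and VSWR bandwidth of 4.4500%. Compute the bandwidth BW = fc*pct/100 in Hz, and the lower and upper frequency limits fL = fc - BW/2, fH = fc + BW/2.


BW = 5.2737e+09 * 4.4500/100 = 2.346796e+08 Hz
fL = 5.2737e+09 - 2.346796e+08/2 = 5.156e+09 Hz
fH = 5.2737e+09 + 2.346796e+08/2 = 5.391e+09 Hz

BW=2.347e+08 Hz, fL=5.156e+09 Hz, fH=5.391e+09 Hz


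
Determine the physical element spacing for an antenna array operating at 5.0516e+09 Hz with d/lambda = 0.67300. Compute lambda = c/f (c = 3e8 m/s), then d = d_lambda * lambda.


lambda = c / f = 3.0000e+08 / 5.0516e+09 = 0.05938712 m
d = 0.67300 * 0.05938712 = 0.03997 m

0.03997 m


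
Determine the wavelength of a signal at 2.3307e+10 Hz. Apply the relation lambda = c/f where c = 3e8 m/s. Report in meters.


lambda = c / f = 3.0000e+08 / 2.3307e+10 = 0.01287 m

0.01287 m


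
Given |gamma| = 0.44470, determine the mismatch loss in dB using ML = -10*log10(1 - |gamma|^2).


ML = -10 * log10(1 - 0.44470^2) = -10 * log10(0.80224191) = 0.9569 dB

0.9569 dB


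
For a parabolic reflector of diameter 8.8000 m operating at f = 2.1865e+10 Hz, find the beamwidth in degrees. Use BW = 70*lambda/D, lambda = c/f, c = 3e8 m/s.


lambda = c / f = 3.0000e+08 / 2.1865e+10 = 0.01372056 m
BW = 70 * 0.01372056 / 8.8000 = 0.1091 deg

0.1091 deg


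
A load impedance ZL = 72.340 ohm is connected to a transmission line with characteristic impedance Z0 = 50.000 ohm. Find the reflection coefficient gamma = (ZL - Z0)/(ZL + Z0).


gamma = (72.340 - 50.000) / (72.340 + 50.000) = 0.1826

0.1826


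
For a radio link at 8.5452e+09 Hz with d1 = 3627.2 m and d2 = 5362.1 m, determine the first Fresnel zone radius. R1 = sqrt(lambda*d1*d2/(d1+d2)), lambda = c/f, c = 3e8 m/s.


lambda = c / f = 3.0000e+08 / 8.5452e+09 = 0.03510743 m
R1 = sqrt(0.03510743 * 3627.2 * 5362.1 / (3627.2 + 5362.1)) = 8.715 m

8.715 m


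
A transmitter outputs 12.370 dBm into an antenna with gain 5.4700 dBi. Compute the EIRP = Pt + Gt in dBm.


EIRP = Pt + Gt = 12.370 + 5.4700 = 17.84 dBm

17.84 dBm


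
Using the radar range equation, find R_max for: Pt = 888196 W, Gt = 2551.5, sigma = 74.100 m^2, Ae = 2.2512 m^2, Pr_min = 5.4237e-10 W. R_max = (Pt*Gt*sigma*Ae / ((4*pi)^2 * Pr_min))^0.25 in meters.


R^4 = 888196*2551.5*74.100*2.2512 / ((4*pi)^2 * 5.4237e-10) = 4.413888e+18
R_max = 4.413888e+18^0.25 = 45836 m

45836 m


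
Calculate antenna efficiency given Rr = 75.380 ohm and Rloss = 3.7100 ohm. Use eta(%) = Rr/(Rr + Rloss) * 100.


eta = 75.380 / (75.380 + 3.7100) * 100 = 95.31%

95.31%


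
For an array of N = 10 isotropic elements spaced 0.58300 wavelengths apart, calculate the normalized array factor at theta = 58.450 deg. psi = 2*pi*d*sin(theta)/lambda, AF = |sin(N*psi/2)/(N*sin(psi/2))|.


psi = 2*pi*0.58300*sin(58.450 deg) = 3.121632 rad
AF = |sin(10*3.121632/2) / (10*sin(3.121632/2))| = 9.964e-03

9.964e-03


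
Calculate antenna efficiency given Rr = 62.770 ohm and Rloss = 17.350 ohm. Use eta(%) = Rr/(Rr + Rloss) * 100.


eta = 62.770 / (62.770 + 17.350) * 100 = 78.34%

78.34%


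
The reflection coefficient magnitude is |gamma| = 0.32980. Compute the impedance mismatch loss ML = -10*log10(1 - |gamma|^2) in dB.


ML = -10 * log10(1 - 0.32980^2) = -10 * log10(0.89123196) = 0.5001 dB

0.5001 dB


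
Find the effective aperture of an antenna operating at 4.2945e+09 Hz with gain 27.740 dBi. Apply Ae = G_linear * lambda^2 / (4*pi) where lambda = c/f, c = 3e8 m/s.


lambda = c / f = 3.0000e+08 / 4.2945e+09 = 0.06985679 m
G_linear = 10^(27.740/10) = 594.2922
Ae = G_linear * lambda^2 / (4*pi) = 594.2922 * 0.06985679^2 / (4*pi) = 0.2308 m^2

0.2308 m^2


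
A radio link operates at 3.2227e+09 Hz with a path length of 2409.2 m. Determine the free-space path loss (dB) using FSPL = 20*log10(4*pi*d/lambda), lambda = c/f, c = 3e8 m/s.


lambda = c / f = 3.0000e+08 / 3.2227e+09 = 0.09308965 m
FSPL = 20 * log10(4*pi*2409.2/0.09308965) = 110.2 dB

110.2 dB


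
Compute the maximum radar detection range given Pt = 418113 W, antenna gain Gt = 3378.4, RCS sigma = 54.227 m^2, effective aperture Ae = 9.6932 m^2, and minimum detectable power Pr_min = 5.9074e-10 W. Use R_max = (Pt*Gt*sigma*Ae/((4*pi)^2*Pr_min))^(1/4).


R^4 = 418113*3378.4*54.227*9.6932 / ((4*pi)^2 * 5.9074e-10) = 7.959236e+18
R_max = 7.959236e+18^0.25 = 53115 m

53115 m


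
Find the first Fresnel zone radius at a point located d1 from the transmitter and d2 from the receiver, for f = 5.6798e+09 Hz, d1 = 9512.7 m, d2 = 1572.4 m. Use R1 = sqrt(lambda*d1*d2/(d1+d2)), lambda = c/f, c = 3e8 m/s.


lambda = c / f = 3.0000e+08 / 5.6798e+09 = 0.05281876 m
R1 = sqrt(0.05281876 * 9512.7 * 1572.4 / (9512.7 + 1572.4)) = 8.442 m

8.442 m


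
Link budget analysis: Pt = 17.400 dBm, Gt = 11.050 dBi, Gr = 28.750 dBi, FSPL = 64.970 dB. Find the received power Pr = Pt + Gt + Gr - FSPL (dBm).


Pr = 17.400 + 11.050 + 28.750 - 64.970 = -7.77 dBm

-7.77 dBm


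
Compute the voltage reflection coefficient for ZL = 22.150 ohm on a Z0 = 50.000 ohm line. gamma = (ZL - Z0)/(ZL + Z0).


gamma = (22.150 - 50.000) / (22.150 + 50.000) = -0.3860

-0.3860


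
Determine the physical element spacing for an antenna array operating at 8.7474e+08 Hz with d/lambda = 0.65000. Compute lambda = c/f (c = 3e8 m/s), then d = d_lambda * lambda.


lambda = c / f = 3.0000e+08 / 8.7474e+08 = 0.3429591 m
d = 0.65000 * 0.3429591 = 0.2229 m

0.2229 m


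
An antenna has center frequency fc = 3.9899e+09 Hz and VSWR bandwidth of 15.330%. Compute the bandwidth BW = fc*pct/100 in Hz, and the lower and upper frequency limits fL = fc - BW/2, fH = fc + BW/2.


BW = 3.9899e+09 * 15.330/100 = 6.116517e+08 Hz
fL = 3.9899e+09 - 6.116517e+08/2 = 3.684e+09 Hz
fH = 3.9899e+09 + 6.116517e+08/2 = 4.296e+09 Hz

BW=6.117e+08 Hz, fL=3.684e+09 Hz, fH=4.296e+09 Hz


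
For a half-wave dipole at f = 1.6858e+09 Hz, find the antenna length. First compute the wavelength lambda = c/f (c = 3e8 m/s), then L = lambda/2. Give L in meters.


lambda = c / f = 3.0000e+08 / 1.6858e+09 = 0.1779571 m
L = lambda / 2 = 0.1779571 / 2 = 0.08898 m

0.08898 m


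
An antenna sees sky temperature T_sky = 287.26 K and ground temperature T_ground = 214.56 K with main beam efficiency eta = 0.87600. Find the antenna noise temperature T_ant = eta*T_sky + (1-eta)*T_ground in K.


T_ant = 0.87600 * 287.26 + (1 - 0.87600) * 214.56 = 278.2 K

278.2 K


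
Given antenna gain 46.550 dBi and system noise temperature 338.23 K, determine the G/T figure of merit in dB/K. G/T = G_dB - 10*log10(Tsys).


G/T = 46.550 - 10*log10(338.23) = 46.550 - 25.29212 = 21.26 dB/K

21.26 dB/K


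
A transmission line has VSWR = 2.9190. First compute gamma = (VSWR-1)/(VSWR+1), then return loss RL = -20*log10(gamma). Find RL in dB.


gamma = (2.9190 - 1) / (2.9190 + 1) = 0.4896657
RL = -20 * log10(0.4896657) = 6.202 dB

6.202 dB


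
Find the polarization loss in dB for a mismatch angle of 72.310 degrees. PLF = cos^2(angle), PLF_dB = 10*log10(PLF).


PLF_linear = cos^2(72.310 deg) = 0.09233502
PLF_dB = 10 * log10(0.09233502) = -10.35 dB

-10.35 dB


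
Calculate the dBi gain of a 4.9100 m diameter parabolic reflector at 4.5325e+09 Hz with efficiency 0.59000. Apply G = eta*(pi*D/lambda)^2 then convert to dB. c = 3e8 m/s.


lambda = c / f = 3.0000e+08 / 4.5325e+09 = 0.06618864 m
G_linear = 0.59000 * (pi * 4.9100 / 0.06618864)^2 = 32044.08
G_dBi = 10 * log10(32044.08) = 45.06 dBi

45.06 dBi


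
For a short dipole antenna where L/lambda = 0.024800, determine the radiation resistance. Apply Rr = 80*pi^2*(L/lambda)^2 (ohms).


Rr = 80 * pi^2 * (0.024800)^2 = 80 * 9.869604 * 6.150400e-04 = 0.4856 ohm

0.4856 ohm
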